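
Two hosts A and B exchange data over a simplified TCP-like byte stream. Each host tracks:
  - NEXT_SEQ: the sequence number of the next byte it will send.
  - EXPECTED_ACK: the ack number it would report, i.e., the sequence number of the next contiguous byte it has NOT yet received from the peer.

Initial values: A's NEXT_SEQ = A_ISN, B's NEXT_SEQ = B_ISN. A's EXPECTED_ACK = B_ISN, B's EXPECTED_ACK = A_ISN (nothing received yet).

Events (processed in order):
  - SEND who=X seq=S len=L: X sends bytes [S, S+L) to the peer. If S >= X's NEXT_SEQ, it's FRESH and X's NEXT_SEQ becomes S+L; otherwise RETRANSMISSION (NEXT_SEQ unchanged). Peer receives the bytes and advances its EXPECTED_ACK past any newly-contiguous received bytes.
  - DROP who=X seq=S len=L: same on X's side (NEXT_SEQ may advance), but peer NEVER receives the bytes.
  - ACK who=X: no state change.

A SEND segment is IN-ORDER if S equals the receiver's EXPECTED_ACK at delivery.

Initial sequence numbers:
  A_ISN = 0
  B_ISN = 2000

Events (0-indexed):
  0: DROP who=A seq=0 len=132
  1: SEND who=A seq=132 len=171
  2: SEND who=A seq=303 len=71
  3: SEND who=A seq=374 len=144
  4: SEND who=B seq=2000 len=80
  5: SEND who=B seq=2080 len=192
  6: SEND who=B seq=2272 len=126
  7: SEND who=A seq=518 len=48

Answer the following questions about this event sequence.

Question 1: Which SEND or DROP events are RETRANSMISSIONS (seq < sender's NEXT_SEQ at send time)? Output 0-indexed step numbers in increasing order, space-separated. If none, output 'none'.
Step 0: DROP seq=0 -> fresh
Step 1: SEND seq=132 -> fresh
Step 2: SEND seq=303 -> fresh
Step 3: SEND seq=374 -> fresh
Step 4: SEND seq=2000 -> fresh
Step 5: SEND seq=2080 -> fresh
Step 6: SEND seq=2272 -> fresh
Step 7: SEND seq=518 -> fresh

Answer: none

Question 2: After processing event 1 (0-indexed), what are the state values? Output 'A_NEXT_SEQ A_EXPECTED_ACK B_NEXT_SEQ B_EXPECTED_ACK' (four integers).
After event 0: A_seq=132 A_ack=2000 B_seq=2000 B_ack=0
After event 1: A_seq=303 A_ack=2000 B_seq=2000 B_ack=0

303 2000 2000 0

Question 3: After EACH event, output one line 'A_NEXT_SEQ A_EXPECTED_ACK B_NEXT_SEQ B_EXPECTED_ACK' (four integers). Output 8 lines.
132 2000 2000 0
303 2000 2000 0
374 2000 2000 0
518 2000 2000 0
518 2080 2080 0
518 2272 2272 0
518 2398 2398 0
566 2398 2398 0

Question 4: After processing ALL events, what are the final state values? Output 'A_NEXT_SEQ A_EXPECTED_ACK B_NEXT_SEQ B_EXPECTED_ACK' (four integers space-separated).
Answer: 566 2398 2398 0

Derivation:
After event 0: A_seq=132 A_ack=2000 B_seq=2000 B_ack=0
After event 1: A_seq=303 A_ack=2000 B_seq=2000 B_ack=0
After event 2: A_seq=374 A_ack=2000 B_seq=2000 B_ack=0
After event 3: A_seq=518 A_ack=2000 B_seq=2000 B_ack=0
After event 4: A_seq=518 A_ack=2080 B_seq=2080 B_ack=0
After event 5: A_seq=518 A_ack=2272 B_seq=2272 B_ack=0
After event 6: A_seq=518 A_ack=2398 B_seq=2398 B_ack=0
After event 7: A_seq=566 A_ack=2398 B_seq=2398 B_ack=0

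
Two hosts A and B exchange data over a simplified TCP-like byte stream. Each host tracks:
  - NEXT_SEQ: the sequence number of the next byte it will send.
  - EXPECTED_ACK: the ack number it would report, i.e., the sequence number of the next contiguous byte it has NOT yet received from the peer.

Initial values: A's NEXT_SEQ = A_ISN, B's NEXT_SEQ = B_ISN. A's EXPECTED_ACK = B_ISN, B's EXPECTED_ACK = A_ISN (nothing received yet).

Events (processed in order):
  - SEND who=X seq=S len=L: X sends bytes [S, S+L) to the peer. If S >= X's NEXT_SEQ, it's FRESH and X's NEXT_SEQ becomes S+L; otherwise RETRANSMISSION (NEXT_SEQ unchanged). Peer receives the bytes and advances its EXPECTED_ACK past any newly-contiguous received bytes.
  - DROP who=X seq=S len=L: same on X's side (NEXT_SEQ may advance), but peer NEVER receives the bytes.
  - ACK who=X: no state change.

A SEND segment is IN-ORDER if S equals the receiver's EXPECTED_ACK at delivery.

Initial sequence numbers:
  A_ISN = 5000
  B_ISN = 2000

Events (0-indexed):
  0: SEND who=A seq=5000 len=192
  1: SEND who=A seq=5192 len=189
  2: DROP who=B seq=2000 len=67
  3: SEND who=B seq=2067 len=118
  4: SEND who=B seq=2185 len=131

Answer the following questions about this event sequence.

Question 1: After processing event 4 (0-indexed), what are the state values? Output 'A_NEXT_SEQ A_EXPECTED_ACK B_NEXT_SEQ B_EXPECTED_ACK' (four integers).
After event 0: A_seq=5192 A_ack=2000 B_seq=2000 B_ack=5192
After event 1: A_seq=5381 A_ack=2000 B_seq=2000 B_ack=5381
After event 2: A_seq=5381 A_ack=2000 B_seq=2067 B_ack=5381
After event 3: A_seq=5381 A_ack=2000 B_seq=2185 B_ack=5381
After event 4: A_seq=5381 A_ack=2000 B_seq=2316 B_ack=5381

5381 2000 2316 5381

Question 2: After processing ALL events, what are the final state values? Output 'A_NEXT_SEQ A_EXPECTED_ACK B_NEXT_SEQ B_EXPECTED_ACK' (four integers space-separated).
Answer: 5381 2000 2316 5381

Derivation:
After event 0: A_seq=5192 A_ack=2000 B_seq=2000 B_ack=5192
After event 1: A_seq=5381 A_ack=2000 B_seq=2000 B_ack=5381
After event 2: A_seq=5381 A_ack=2000 B_seq=2067 B_ack=5381
After event 3: A_seq=5381 A_ack=2000 B_seq=2185 B_ack=5381
After event 4: A_seq=5381 A_ack=2000 B_seq=2316 B_ack=5381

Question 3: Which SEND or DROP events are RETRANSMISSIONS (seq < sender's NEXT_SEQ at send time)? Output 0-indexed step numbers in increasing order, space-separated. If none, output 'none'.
Answer: none

Derivation:
Step 0: SEND seq=5000 -> fresh
Step 1: SEND seq=5192 -> fresh
Step 2: DROP seq=2000 -> fresh
Step 3: SEND seq=2067 -> fresh
Step 4: SEND seq=2185 -> fresh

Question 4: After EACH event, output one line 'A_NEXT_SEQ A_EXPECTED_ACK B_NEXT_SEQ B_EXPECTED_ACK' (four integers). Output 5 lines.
5192 2000 2000 5192
5381 2000 2000 5381
5381 2000 2067 5381
5381 2000 2185 5381
5381 2000 2316 5381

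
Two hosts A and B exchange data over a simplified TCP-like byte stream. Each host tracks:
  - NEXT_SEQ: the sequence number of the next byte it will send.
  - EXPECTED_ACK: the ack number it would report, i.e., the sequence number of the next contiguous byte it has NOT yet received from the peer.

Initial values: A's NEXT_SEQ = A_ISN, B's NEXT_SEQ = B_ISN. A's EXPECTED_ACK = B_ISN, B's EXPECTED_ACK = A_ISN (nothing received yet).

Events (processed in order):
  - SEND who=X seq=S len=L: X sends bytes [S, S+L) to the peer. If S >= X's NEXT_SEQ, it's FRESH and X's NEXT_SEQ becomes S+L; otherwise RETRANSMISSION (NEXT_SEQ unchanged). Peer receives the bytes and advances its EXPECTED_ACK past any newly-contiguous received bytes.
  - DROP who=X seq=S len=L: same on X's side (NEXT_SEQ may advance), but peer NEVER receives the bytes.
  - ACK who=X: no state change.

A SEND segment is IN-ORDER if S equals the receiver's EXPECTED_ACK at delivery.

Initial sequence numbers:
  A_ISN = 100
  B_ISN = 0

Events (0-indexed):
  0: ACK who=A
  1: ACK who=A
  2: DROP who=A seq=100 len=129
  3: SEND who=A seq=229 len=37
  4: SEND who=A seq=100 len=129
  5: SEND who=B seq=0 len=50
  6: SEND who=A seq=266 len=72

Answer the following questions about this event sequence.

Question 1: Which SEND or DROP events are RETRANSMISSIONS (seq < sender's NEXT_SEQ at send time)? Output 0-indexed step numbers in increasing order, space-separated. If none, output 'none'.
Step 2: DROP seq=100 -> fresh
Step 3: SEND seq=229 -> fresh
Step 4: SEND seq=100 -> retransmit
Step 5: SEND seq=0 -> fresh
Step 6: SEND seq=266 -> fresh

Answer: 4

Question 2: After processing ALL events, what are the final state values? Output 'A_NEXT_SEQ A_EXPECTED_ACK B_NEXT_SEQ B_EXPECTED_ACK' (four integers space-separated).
Answer: 338 50 50 338

Derivation:
After event 0: A_seq=100 A_ack=0 B_seq=0 B_ack=100
After event 1: A_seq=100 A_ack=0 B_seq=0 B_ack=100
After event 2: A_seq=229 A_ack=0 B_seq=0 B_ack=100
After event 3: A_seq=266 A_ack=0 B_seq=0 B_ack=100
After event 4: A_seq=266 A_ack=0 B_seq=0 B_ack=266
After event 5: A_seq=266 A_ack=50 B_seq=50 B_ack=266
After event 6: A_seq=338 A_ack=50 B_seq=50 B_ack=338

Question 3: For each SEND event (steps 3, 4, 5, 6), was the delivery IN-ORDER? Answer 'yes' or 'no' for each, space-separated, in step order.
Answer: no yes yes yes

Derivation:
Step 3: SEND seq=229 -> out-of-order
Step 4: SEND seq=100 -> in-order
Step 5: SEND seq=0 -> in-order
Step 6: SEND seq=266 -> in-order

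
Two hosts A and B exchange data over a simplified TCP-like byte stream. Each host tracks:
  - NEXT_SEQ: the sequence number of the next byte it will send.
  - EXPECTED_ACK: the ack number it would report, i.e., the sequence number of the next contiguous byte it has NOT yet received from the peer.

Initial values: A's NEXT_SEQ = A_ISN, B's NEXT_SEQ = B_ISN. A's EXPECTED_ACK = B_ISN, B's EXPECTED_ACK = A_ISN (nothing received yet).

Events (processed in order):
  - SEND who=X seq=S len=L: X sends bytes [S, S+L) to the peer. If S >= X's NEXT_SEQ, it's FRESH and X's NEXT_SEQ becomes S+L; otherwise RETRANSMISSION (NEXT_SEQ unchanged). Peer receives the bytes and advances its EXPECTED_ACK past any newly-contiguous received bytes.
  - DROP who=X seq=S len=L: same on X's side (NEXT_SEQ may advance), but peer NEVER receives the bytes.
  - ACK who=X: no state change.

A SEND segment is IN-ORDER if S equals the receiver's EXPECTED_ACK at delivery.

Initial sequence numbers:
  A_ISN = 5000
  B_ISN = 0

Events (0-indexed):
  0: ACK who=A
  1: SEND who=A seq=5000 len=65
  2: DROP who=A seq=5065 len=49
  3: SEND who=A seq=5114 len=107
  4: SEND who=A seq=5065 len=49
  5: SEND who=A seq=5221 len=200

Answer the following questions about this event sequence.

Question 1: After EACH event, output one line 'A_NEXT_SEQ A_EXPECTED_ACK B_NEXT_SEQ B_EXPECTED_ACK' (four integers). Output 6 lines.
5000 0 0 5000
5065 0 0 5065
5114 0 0 5065
5221 0 0 5065
5221 0 0 5221
5421 0 0 5421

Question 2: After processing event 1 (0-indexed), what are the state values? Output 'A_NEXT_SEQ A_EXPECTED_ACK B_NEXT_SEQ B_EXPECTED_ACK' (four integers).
After event 0: A_seq=5000 A_ack=0 B_seq=0 B_ack=5000
After event 1: A_seq=5065 A_ack=0 B_seq=0 B_ack=5065

5065 0 0 5065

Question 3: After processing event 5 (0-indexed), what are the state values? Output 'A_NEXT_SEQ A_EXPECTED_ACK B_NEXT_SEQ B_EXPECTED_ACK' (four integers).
After event 0: A_seq=5000 A_ack=0 B_seq=0 B_ack=5000
After event 1: A_seq=5065 A_ack=0 B_seq=0 B_ack=5065
After event 2: A_seq=5114 A_ack=0 B_seq=0 B_ack=5065
After event 3: A_seq=5221 A_ack=0 B_seq=0 B_ack=5065
After event 4: A_seq=5221 A_ack=0 B_seq=0 B_ack=5221
After event 5: A_seq=5421 A_ack=0 B_seq=0 B_ack=5421

5421 0 0 5421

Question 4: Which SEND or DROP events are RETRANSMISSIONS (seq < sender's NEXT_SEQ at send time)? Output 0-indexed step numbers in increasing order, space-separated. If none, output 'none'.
Answer: 4

Derivation:
Step 1: SEND seq=5000 -> fresh
Step 2: DROP seq=5065 -> fresh
Step 3: SEND seq=5114 -> fresh
Step 4: SEND seq=5065 -> retransmit
Step 5: SEND seq=5221 -> fresh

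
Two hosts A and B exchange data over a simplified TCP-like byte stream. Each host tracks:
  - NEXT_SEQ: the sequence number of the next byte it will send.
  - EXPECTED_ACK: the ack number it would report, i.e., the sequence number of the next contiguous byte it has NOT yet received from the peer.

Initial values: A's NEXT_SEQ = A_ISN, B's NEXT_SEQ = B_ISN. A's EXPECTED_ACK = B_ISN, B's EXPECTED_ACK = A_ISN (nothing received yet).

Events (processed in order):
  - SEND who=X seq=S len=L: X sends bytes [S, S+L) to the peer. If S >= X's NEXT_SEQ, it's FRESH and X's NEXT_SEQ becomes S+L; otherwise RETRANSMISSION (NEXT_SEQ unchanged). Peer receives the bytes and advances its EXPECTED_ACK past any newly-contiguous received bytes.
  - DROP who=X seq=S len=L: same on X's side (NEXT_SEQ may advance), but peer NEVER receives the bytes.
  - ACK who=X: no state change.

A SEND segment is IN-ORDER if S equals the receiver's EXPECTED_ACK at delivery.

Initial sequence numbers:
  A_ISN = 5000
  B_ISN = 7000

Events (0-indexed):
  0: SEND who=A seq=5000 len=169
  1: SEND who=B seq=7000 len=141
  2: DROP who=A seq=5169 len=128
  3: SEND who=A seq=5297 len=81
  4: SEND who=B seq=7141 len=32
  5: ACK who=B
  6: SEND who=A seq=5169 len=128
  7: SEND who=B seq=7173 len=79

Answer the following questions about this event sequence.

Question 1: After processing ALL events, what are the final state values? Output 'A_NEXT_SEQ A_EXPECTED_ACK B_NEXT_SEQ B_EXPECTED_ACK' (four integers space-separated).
Answer: 5378 7252 7252 5378

Derivation:
After event 0: A_seq=5169 A_ack=7000 B_seq=7000 B_ack=5169
After event 1: A_seq=5169 A_ack=7141 B_seq=7141 B_ack=5169
After event 2: A_seq=5297 A_ack=7141 B_seq=7141 B_ack=5169
After event 3: A_seq=5378 A_ack=7141 B_seq=7141 B_ack=5169
After event 4: A_seq=5378 A_ack=7173 B_seq=7173 B_ack=5169
After event 5: A_seq=5378 A_ack=7173 B_seq=7173 B_ack=5169
After event 6: A_seq=5378 A_ack=7173 B_seq=7173 B_ack=5378
After event 7: A_seq=5378 A_ack=7252 B_seq=7252 B_ack=5378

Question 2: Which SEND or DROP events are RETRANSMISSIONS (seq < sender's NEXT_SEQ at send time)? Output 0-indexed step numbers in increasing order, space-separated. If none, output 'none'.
Answer: 6

Derivation:
Step 0: SEND seq=5000 -> fresh
Step 1: SEND seq=7000 -> fresh
Step 2: DROP seq=5169 -> fresh
Step 3: SEND seq=5297 -> fresh
Step 4: SEND seq=7141 -> fresh
Step 6: SEND seq=5169 -> retransmit
Step 7: SEND seq=7173 -> fresh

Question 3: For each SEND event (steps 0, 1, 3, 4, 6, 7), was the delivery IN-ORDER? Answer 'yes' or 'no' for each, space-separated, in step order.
Step 0: SEND seq=5000 -> in-order
Step 1: SEND seq=7000 -> in-order
Step 3: SEND seq=5297 -> out-of-order
Step 4: SEND seq=7141 -> in-order
Step 6: SEND seq=5169 -> in-order
Step 7: SEND seq=7173 -> in-order

Answer: yes yes no yes yes yes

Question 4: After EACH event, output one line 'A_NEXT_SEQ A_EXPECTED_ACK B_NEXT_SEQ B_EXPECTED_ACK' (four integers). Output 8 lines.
5169 7000 7000 5169
5169 7141 7141 5169
5297 7141 7141 5169
5378 7141 7141 5169
5378 7173 7173 5169
5378 7173 7173 5169
5378 7173 7173 5378
5378 7252 7252 5378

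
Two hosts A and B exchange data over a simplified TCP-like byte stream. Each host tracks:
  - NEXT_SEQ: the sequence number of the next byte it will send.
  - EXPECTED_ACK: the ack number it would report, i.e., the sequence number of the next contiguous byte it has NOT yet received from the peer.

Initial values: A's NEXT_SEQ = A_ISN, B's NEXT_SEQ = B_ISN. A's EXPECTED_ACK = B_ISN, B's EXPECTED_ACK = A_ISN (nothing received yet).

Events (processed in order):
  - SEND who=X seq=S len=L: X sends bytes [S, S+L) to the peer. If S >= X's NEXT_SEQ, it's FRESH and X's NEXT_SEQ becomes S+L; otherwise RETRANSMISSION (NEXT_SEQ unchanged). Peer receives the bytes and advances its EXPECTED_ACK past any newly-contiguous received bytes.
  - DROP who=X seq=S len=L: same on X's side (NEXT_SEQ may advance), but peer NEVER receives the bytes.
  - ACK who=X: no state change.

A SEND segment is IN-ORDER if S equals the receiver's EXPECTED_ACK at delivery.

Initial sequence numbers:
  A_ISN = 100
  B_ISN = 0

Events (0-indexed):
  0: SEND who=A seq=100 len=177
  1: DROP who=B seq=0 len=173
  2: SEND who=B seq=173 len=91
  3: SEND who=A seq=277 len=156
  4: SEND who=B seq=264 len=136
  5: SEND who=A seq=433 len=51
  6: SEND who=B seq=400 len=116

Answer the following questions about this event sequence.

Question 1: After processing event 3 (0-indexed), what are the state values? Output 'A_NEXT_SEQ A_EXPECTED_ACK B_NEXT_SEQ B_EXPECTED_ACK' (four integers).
After event 0: A_seq=277 A_ack=0 B_seq=0 B_ack=277
After event 1: A_seq=277 A_ack=0 B_seq=173 B_ack=277
After event 2: A_seq=277 A_ack=0 B_seq=264 B_ack=277
After event 3: A_seq=433 A_ack=0 B_seq=264 B_ack=433

433 0 264 433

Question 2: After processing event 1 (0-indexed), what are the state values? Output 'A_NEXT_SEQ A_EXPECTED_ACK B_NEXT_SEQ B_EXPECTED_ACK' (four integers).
After event 0: A_seq=277 A_ack=0 B_seq=0 B_ack=277
After event 1: A_seq=277 A_ack=0 B_seq=173 B_ack=277

277 0 173 277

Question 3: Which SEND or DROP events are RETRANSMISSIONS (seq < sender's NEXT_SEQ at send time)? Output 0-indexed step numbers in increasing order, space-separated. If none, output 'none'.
Answer: none

Derivation:
Step 0: SEND seq=100 -> fresh
Step 1: DROP seq=0 -> fresh
Step 2: SEND seq=173 -> fresh
Step 3: SEND seq=277 -> fresh
Step 4: SEND seq=264 -> fresh
Step 5: SEND seq=433 -> fresh
Step 6: SEND seq=400 -> fresh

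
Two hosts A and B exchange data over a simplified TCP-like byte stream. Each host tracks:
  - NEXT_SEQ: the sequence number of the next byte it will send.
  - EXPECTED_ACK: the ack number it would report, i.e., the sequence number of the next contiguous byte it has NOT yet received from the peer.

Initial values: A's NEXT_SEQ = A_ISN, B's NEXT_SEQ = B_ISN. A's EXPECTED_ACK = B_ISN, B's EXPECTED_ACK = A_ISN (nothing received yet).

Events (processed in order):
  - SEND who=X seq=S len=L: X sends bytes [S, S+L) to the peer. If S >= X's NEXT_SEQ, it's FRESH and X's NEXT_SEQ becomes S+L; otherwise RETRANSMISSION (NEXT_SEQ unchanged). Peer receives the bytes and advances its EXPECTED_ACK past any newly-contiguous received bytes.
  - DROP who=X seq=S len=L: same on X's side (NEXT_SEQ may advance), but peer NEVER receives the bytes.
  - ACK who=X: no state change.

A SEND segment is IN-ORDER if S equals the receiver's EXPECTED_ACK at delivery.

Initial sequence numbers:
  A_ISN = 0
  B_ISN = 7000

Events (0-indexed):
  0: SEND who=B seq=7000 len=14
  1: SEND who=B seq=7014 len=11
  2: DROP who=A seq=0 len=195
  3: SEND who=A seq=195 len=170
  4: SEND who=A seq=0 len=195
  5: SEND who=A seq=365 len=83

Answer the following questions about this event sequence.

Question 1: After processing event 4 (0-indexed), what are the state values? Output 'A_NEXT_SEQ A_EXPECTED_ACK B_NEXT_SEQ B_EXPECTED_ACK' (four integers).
After event 0: A_seq=0 A_ack=7014 B_seq=7014 B_ack=0
After event 1: A_seq=0 A_ack=7025 B_seq=7025 B_ack=0
After event 2: A_seq=195 A_ack=7025 B_seq=7025 B_ack=0
After event 3: A_seq=365 A_ack=7025 B_seq=7025 B_ack=0
After event 4: A_seq=365 A_ack=7025 B_seq=7025 B_ack=365

365 7025 7025 365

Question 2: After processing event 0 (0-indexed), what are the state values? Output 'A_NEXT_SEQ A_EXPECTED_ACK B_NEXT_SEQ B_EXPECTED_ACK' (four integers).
After event 0: A_seq=0 A_ack=7014 B_seq=7014 B_ack=0

0 7014 7014 0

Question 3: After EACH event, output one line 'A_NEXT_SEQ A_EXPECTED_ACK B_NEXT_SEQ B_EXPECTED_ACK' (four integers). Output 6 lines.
0 7014 7014 0
0 7025 7025 0
195 7025 7025 0
365 7025 7025 0
365 7025 7025 365
448 7025 7025 448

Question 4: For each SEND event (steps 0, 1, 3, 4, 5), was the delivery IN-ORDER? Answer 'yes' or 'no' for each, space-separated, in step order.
Answer: yes yes no yes yes

Derivation:
Step 0: SEND seq=7000 -> in-order
Step 1: SEND seq=7014 -> in-order
Step 3: SEND seq=195 -> out-of-order
Step 4: SEND seq=0 -> in-order
Step 5: SEND seq=365 -> in-order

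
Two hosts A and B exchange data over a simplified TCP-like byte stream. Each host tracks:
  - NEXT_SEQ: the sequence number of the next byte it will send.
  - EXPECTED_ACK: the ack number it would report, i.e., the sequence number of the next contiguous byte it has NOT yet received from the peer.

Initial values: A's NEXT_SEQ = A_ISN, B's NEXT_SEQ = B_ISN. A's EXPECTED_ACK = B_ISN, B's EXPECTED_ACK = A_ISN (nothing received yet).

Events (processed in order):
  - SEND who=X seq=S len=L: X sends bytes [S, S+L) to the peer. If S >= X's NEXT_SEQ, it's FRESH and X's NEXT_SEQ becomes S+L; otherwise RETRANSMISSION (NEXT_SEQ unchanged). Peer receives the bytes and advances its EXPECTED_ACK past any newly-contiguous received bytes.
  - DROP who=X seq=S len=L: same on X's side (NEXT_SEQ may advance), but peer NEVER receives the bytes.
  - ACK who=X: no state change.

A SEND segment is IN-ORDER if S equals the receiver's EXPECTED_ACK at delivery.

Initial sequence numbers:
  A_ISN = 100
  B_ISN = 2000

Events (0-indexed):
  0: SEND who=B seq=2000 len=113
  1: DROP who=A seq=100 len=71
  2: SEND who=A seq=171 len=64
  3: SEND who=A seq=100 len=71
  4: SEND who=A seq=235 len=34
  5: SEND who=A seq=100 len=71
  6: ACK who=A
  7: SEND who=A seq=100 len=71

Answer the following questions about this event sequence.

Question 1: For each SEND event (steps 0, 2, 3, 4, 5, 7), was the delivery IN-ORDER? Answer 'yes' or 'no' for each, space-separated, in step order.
Answer: yes no yes yes no no

Derivation:
Step 0: SEND seq=2000 -> in-order
Step 2: SEND seq=171 -> out-of-order
Step 3: SEND seq=100 -> in-order
Step 4: SEND seq=235 -> in-order
Step 5: SEND seq=100 -> out-of-order
Step 7: SEND seq=100 -> out-of-order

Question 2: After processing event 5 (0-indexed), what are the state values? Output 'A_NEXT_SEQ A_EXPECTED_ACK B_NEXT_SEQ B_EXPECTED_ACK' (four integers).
After event 0: A_seq=100 A_ack=2113 B_seq=2113 B_ack=100
After event 1: A_seq=171 A_ack=2113 B_seq=2113 B_ack=100
After event 2: A_seq=235 A_ack=2113 B_seq=2113 B_ack=100
After event 3: A_seq=235 A_ack=2113 B_seq=2113 B_ack=235
After event 4: A_seq=269 A_ack=2113 B_seq=2113 B_ack=269
After event 5: A_seq=269 A_ack=2113 B_seq=2113 B_ack=269

269 2113 2113 269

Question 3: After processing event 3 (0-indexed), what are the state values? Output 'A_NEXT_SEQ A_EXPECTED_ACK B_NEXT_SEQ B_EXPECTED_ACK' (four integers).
After event 0: A_seq=100 A_ack=2113 B_seq=2113 B_ack=100
After event 1: A_seq=171 A_ack=2113 B_seq=2113 B_ack=100
After event 2: A_seq=235 A_ack=2113 B_seq=2113 B_ack=100
After event 3: A_seq=235 A_ack=2113 B_seq=2113 B_ack=235

235 2113 2113 235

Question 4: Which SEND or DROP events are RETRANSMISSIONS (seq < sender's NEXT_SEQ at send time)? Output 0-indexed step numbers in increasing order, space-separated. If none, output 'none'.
Step 0: SEND seq=2000 -> fresh
Step 1: DROP seq=100 -> fresh
Step 2: SEND seq=171 -> fresh
Step 3: SEND seq=100 -> retransmit
Step 4: SEND seq=235 -> fresh
Step 5: SEND seq=100 -> retransmit
Step 7: SEND seq=100 -> retransmit

Answer: 3 5 7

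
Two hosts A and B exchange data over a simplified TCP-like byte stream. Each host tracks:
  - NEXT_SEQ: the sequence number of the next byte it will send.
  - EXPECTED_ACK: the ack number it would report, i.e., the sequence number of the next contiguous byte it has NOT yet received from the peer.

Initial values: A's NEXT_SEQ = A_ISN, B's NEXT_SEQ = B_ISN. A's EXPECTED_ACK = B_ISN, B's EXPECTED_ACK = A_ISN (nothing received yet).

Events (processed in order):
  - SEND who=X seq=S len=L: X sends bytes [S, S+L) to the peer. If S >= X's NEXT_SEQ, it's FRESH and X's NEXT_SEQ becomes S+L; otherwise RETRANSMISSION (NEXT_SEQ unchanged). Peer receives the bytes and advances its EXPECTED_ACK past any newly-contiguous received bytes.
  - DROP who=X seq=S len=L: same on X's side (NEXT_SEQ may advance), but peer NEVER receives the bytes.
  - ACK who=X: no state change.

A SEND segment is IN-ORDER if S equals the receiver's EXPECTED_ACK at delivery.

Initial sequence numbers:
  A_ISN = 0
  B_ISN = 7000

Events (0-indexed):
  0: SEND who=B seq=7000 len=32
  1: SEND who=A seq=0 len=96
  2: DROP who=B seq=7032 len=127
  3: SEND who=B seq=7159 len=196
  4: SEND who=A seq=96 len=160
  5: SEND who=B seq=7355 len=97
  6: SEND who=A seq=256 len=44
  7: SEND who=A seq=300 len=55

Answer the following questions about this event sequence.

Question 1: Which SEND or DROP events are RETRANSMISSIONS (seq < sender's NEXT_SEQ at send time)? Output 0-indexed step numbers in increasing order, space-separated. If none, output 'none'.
Step 0: SEND seq=7000 -> fresh
Step 1: SEND seq=0 -> fresh
Step 2: DROP seq=7032 -> fresh
Step 3: SEND seq=7159 -> fresh
Step 4: SEND seq=96 -> fresh
Step 5: SEND seq=7355 -> fresh
Step 6: SEND seq=256 -> fresh
Step 7: SEND seq=300 -> fresh

Answer: none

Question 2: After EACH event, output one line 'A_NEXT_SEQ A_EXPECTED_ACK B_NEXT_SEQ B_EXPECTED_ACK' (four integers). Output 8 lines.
0 7032 7032 0
96 7032 7032 96
96 7032 7159 96
96 7032 7355 96
256 7032 7355 256
256 7032 7452 256
300 7032 7452 300
355 7032 7452 355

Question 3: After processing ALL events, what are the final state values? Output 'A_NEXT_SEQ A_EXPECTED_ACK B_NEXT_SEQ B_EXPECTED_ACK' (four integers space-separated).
After event 0: A_seq=0 A_ack=7032 B_seq=7032 B_ack=0
After event 1: A_seq=96 A_ack=7032 B_seq=7032 B_ack=96
After event 2: A_seq=96 A_ack=7032 B_seq=7159 B_ack=96
After event 3: A_seq=96 A_ack=7032 B_seq=7355 B_ack=96
After event 4: A_seq=256 A_ack=7032 B_seq=7355 B_ack=256
After event 5: A_seq=256 A_ack=7032 B_seq=7452 B_ack=256
After event 6: A_seq=300 A_ack=7032 B_seq=7452 B_ack=300
After event 7: A_seq=355 A_ack=7032 B_seq=7452 B_ack=355

Answer: 355 7032 7452 355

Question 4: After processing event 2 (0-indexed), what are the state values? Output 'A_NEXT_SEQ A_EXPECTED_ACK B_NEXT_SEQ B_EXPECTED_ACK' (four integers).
After event 0: A_seq=0 A_ack=7032 B_seq=7032 B_ack=0
After event 1: A_seq=96 A_ack=7032 B_seq=7032 B_ack=96
After event 2: A_seq=96 A_ack=7032 B_seq=7159 B_ack=96

96 7032 7159 96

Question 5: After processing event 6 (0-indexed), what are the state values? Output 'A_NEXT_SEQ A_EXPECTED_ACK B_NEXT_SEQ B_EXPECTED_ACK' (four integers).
After event 0: A_seq=0 A_ack=7032 B_seq=7032 B_ack=0
After event 1: A_seq=96 A_ack=7032 B_seq=7032 B_ack=96
After event 2: A_seq=96 A_ack=7032 B_seq=7159 B_ack=96
After event 3: A_seq=96 A_ack=7032 B_seq=7355 B_ack=96
After event 4: A_seq=256 A_ack=7032 B_seq=7355 B_ack=256
After event 5: A_seq=256 A_ack=7032 B_seq=7452 B_ack=256
After event 6: A_seq=300 A_ack=7032 B_seq=7452 B_ack=300

300 7032 7452 300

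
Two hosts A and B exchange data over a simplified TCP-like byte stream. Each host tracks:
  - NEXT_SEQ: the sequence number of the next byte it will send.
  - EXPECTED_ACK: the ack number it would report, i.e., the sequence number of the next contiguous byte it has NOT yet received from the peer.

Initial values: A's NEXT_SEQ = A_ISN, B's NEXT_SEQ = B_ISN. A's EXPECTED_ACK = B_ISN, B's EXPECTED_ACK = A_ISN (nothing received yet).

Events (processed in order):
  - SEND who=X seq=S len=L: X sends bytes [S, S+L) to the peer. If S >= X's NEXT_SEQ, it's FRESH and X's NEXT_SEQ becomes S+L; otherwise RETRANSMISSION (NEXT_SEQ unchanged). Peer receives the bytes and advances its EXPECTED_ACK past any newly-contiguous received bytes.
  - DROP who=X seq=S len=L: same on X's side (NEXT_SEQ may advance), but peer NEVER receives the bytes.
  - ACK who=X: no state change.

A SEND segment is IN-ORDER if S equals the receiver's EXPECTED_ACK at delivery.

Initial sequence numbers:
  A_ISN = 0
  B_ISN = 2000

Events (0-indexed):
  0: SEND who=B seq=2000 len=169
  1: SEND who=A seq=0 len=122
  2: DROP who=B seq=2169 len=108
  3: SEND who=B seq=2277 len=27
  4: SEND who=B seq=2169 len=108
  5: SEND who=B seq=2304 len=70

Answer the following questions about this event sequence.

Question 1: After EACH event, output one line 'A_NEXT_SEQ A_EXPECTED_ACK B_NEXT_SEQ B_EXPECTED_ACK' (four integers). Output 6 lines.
0 2169 2169 0
122 2169 2169 122
122 2169 2277 122
122 2169 2304 122
122 2304 2304 122
122 2374 2374 122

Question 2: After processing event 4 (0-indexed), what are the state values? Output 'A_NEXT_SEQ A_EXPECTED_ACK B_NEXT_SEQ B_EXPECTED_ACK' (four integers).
After event 0: A_seq=0 A_ack=2169 B_seq=2169 B_ack=0
After event 1: A_seq=122 A_ack=2169 B_seq=2169 B_ack=122
After event 2: A_seq=122 A_ack=2169 B_seq=2277 B_ack=122
After event 3: A_seq=122 A_ack=2169 B_seq=2304 B_ack=122
After event 4: A_seq=122 A_ack=2304 B_seq=2304 B_ack=122

122 2304 2304 122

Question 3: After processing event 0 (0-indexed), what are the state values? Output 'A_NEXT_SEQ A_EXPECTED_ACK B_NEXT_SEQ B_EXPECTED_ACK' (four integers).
After event 0: A_seq=0 A_ack=2169 B_seq=2169 B_ack=0

0 2169 2169 0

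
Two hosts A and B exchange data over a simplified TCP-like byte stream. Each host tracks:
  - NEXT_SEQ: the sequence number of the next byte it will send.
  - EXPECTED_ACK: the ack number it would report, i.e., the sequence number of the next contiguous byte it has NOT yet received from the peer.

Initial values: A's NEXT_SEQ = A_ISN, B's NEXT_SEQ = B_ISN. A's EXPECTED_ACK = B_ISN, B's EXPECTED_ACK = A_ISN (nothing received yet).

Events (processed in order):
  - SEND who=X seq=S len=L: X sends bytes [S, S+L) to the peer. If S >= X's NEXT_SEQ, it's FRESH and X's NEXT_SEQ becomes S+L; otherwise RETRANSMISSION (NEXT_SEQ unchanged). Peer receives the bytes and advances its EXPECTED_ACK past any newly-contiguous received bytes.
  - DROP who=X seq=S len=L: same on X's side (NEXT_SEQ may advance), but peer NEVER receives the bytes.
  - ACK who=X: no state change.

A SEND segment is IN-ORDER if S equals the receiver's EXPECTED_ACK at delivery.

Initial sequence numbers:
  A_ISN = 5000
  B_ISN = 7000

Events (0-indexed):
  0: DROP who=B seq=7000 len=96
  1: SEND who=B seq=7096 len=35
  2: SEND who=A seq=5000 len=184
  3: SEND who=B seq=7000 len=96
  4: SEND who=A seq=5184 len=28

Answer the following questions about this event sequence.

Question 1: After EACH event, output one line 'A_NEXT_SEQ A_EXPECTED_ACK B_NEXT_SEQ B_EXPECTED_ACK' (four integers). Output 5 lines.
5000 7000 7096 5000
5000 7000 7131 5000
5184 7000 7131 5184
5184 7131 7131 5184
5212 7131 7131 5212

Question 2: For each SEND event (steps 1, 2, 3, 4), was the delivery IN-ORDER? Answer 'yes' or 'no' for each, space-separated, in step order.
Answer: no yes yes yes

Derivation:
Step 1: SEND seq=7096 -> out-of-order
Step 2: SEND seq=5000 -> in-order
Step 3: SEND seq=7000 -> in-order
Step 4: SEND seq=5184 -> in-order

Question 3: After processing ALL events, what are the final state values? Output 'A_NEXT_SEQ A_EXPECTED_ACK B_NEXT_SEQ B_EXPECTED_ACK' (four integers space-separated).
Answer: 5212 7131 7131 5212

Derivation:
After event 0: A_seq=5000 A_ack=7000 B_seq=7096 B_ack=5000
After event 1: A_seq=5000 A_ack=7000 B_seq=7131 B_ack=5000
After event 2: A_seq=5184 A_ack=7000 B_seq=7131 B_ack=5184
After event 3: A_seq=5184 A_ack=7131 B_seq=7131 B_ack=5184
After event 4: A_seq=5212 A_ack=7131 B_seq=7131 B_ack=5212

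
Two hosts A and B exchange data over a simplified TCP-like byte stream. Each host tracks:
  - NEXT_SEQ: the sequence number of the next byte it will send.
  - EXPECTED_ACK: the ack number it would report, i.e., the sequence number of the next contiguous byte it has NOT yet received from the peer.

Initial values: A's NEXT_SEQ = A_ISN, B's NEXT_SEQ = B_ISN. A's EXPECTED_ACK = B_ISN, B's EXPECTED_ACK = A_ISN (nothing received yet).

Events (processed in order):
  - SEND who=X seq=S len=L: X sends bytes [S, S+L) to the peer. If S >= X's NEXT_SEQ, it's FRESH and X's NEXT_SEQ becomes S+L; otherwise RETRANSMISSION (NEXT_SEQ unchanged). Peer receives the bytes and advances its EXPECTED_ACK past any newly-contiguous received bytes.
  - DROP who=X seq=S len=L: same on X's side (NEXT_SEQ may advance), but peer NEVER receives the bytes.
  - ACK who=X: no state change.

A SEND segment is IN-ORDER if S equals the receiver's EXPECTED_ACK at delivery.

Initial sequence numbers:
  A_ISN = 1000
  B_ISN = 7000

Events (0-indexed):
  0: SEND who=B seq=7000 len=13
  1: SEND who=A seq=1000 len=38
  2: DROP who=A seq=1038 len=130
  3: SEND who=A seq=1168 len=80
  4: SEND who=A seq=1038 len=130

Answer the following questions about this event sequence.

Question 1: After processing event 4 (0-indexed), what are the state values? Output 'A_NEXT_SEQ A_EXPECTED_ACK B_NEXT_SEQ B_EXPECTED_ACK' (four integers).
After event 0: A_seq=1000 A_ack=7013 B_seq=7013 B_ack=1000
After event 1: A_seq=1038 A_ack=7013 B_seq=7013 B_ack=1038
After event 2: A_seq=1168 A_ack=7013 B_seq=7013 B_ack=1038
After event 3: A_seq=1248 A_ack=7013 B_seq=7013 B_ack=1038
After event 4: A_seq=1248 A_ack=7013 B_seq=7013 B_ack=1248

1248 7013 7013 1248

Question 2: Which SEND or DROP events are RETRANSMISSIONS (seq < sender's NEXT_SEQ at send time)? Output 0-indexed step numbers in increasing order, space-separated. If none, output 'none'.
Step 0: SEND seq=7000 -> fresh
Step 1: SEND seq=1000 -> fresh
Step 2: DROP seq=1038 -> fresh
Step 3: SEND seq=1168 -> fresh
Step 4: SEND seq=1038 -> retransmit

Answer: 4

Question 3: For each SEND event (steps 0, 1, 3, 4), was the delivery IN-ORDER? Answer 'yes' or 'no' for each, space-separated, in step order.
Step 0: SEND seq=7000 -> in-order
Step 1: SEND seq=1000 -> in-order
Step 3: SEND seq=1168 -> out-of-order
Step 4: SEND seq=1038 -> in-order

Answer: yes yes no yes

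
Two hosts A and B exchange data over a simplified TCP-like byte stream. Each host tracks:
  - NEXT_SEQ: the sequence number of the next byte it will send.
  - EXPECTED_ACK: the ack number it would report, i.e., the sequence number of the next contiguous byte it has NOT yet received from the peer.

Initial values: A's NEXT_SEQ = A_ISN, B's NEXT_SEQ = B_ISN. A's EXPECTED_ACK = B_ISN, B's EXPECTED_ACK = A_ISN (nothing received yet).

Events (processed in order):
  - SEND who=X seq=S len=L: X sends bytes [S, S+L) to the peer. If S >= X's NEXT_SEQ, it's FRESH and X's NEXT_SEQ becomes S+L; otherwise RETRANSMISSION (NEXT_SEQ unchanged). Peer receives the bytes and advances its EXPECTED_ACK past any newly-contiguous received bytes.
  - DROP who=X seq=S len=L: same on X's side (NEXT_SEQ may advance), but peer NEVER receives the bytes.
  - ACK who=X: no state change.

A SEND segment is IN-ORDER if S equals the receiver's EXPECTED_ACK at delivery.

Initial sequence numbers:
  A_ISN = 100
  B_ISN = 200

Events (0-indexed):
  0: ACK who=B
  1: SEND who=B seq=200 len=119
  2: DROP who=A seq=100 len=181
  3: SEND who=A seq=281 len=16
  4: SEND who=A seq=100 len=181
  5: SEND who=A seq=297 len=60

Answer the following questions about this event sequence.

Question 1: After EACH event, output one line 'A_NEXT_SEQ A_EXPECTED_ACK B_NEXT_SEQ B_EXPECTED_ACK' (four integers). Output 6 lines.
100 200 200 100
100 319 319 100
281 319 319 100
297 319 319 100
297 319 319 297
357 319 319 357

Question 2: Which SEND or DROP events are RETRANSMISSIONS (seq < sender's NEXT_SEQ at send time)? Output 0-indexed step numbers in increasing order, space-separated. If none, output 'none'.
Answer: 4

Derivation:
Step 1: SEND seq=200 -> fresh
Step 2: DROP seq=100 -> fresh
Step 3: SEND seq=281 -> fresh
Step 4: SEND seq=100 -> retransmit
Step 5: SEND seq=297 -> fresh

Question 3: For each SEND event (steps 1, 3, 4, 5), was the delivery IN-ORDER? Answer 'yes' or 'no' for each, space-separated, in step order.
Answer: yes no yes yes

Derivation:
Step 1: SEND seq=200 -> in-order
Step 3: SEND seq=281 -> out-of-order
Step 4: SEND seq=100 -> in-order
Step 5: SEND seq=297 -> in-order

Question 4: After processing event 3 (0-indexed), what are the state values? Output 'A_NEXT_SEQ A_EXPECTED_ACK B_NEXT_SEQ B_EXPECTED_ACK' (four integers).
After event 0: A_seq=100 A_ack=200 B_seq=200 B_ack=100
After event 1: A_seq=100 A_ack=319 B_seq=319 B_ack=100
After event 2: A_seq=281 A_ack=319 B_seq=319 B_ack=100
After event 3: A_seq=297 A_ack=319 B_seq=319 B_ack=100

297 319 319 100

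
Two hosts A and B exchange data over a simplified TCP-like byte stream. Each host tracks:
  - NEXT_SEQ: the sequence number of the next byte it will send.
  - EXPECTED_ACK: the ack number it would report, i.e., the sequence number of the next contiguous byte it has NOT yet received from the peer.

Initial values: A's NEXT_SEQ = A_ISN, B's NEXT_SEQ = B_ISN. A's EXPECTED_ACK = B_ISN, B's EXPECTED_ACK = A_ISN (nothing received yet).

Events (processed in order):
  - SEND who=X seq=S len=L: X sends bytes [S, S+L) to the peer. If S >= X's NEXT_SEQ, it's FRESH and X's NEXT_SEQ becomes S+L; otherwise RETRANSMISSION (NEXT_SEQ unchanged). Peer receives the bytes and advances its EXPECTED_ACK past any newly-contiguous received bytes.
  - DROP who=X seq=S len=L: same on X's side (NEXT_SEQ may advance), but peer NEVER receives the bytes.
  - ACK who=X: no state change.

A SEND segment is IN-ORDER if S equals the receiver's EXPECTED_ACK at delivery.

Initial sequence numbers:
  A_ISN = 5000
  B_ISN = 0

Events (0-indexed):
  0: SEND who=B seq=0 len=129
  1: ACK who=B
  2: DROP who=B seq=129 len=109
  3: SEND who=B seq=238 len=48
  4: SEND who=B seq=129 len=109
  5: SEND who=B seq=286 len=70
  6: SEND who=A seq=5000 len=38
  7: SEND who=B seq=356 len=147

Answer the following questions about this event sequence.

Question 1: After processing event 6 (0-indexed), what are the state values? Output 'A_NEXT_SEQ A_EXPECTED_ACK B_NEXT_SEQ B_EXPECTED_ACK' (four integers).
After event 0: A_seq=5000 A_ack=129 B_seq=129 B_ack=5000
After event 1: A_seq=5000 A_ack=129 B_seq=129 B_ack=5000
After event 2: A_seq=5000 A_ack=129 B_seq=238 B_ack=5000
After event 3: A_seq=5000 A_ack=129 B_seq=286 B_ack=5000
After event 4: A_seq=5000 A_ack=286 B_seq=286 B_ack=5000
After event 5: A_seq=5000 A_ack=356 B_seq=356 B_ack=5000
After event 6: A_seq=5038 A_ack=356 B_seq=356 B_ack=5038

5038 356 356 5038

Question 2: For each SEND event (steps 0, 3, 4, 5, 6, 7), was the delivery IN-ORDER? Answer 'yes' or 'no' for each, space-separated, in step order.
Step 0: SEND seq=0 -> in-order
Step 3: SEND seq=238 -> out-of-order
Step 4: SEND seq=129 -> in-order
Step 5: SEND seq=286 -> in-order
Step 6: SEND seq=5000 -> in-order
Step 7: SEND seq=356 -> in-order

Answer: yes no yes yes yes yes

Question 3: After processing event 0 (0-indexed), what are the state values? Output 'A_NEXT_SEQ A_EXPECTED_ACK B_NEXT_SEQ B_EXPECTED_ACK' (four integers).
After event 0: A_seq=5000 A_ack=129 B_seq=129 B_ack=5000

5000 129 129 5000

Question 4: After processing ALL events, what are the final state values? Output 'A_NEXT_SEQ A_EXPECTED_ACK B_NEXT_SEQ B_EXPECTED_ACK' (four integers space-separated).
Answer: 5038 503 503 5038

Derivation:
After event 0: A_seq=5000 A_ack=129 B_seq=129 B_ack=5000
After event 1: A_seq=5000 A_ack=129 B_seq=129 B_ack=5000
After event 2: A_seq=5000 A_ack=129 B_seq=238 B_ack=5000
After event 3: A_seq=5000 A_ack=129 B_seq=286 B_ack=5000
After event 4: A_seq=5000 A_ack=286 B_seq=286 B_ack=5000
After event 5: A_seq=5000 A_ack=356 B_seq=356 B_ack=5000
After event 6: A_seq=5038 A_ack=356 B_seq=356 B_ack=5038
After event 7: A_seq=5038 A_ack=503 B_seq=503 B_ack=5038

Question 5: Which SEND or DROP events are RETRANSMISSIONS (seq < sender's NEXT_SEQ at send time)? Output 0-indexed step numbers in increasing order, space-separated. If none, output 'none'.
Step 0: SEND seq=0 -> fresh
Step 2: DROP seq=129 -> fresh
Step 3: SEND seq=238 -> fresh
Step 4: SEND seq=129 -> retransmit
Step 5: SEND seq=286 -> fresh
Step 6: SEND seq=5000 -> fresh
Step 7: SEND seq=356 -> fresh

Answer: 4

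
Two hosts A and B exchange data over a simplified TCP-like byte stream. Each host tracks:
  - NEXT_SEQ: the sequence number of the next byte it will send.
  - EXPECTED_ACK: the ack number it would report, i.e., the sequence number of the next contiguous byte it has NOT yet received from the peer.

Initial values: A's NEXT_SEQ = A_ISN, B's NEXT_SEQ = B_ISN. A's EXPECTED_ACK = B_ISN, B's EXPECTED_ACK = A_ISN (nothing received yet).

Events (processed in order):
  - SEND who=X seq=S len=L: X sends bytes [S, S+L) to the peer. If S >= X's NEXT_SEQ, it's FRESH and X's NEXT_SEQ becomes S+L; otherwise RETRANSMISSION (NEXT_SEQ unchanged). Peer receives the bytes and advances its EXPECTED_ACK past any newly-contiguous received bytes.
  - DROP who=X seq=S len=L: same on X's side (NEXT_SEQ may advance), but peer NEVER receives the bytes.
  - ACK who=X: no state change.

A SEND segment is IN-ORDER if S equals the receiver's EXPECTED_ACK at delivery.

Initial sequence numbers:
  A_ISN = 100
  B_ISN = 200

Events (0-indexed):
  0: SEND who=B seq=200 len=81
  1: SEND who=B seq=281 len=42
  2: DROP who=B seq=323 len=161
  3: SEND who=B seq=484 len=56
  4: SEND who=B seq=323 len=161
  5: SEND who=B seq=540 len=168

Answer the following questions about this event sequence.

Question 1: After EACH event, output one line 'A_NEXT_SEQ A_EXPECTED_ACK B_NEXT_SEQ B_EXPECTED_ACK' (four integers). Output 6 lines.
100 281 281 100
100 323 323 100
100 323 484 100
100 323 540 100
100 540 540 100
100 708 708 100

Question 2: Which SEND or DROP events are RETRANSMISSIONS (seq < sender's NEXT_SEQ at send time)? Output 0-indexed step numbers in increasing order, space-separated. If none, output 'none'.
Answer: 4

Derivation:
Step 0: SEND seq=200 -> fresh
Step 1: SEND seq=281 -> fresh
Step 2: DROP seq=323 -> fresh
Step 3: SEND seq=484 -> fresh
Step 4: SEND seq=323 -> retransmit
Step 5: SEND seq=540 -> fresh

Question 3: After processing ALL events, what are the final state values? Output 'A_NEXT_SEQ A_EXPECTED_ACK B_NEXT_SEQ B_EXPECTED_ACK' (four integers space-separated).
Answer: 100 708 708 100

Derivation:
After event 0: A_seq=100 A_ack=281 B_seq=281 B_ack=100
After event 1: A_seq=100 A_ack=323 B_seq=323 B_ack=100
After event 2: A_seq=100 A_ack=323 B_seq=484 B_ack=100
After event 3: A_seq=100 A_ack=323 B_seq=540 B_ack=100
After event 4: A_seq=100 A_ack=540 B_seq=540 B_ack=100
After event 5: A_seq=100 A_ack=708 B_seq=708 B_ack=100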